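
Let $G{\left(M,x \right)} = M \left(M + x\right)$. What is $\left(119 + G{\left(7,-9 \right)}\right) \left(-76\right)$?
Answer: $-7980$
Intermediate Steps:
$\left(119 + G{\left(7,-9 \right)}\right) \left(-76\right) = \left(119 + 7 \left(7 - 9\right)\right) \left(-76\right) = \left(119 + 7 \left(-2\right)\right) \left(-76\right) = \left(119 - 14\right) \left(-76\right) = 105 \left(-76\right) = -7980$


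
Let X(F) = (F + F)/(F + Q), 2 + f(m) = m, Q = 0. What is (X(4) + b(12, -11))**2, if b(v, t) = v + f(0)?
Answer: 144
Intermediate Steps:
f(m) = -2 + m
b(v, t) = -2 + v (b(v, t) = v + (-2 + 0) = v - 2 = -2 + v)
X(F) = 2 (X(F) = (F + F)/(F + 0) = (2*F)/F = 2)
(X(4) + b(12, -11))**2 = (2 + (-2 + 12))**2 = (2 + 10)**2 = 12**2 = 144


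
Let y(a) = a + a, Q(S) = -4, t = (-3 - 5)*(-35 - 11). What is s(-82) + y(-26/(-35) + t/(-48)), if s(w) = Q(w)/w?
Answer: -59404/4305 ≈ -13.799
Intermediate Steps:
t = 368 (t = -8*(-46) = 368)
y(a) = 2*a
s(w) = -4/w
s(-82) + y(-26/(-35) + t/(-48)) = -4/(-82) + 2*(-26/(-35) + 368/(-48)) = -4*(-1/82) + 2*(-26*(-1/35) + 368*(-1/48)) = 2/41 + 2*(26/35 - 23/3) = 2/41 + 2*(-727/105) = 2/41 - 1454/105 = -59404/4305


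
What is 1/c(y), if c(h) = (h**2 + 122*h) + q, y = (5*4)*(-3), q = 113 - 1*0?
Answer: -1/3607 ≈ -0.00027724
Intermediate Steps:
q = 113 (q = 113 + 0 = 113)
y = -60 (y = 20*(-3) = -60)
c(h) = 113 + h**2 + 122*h (c(h) = (h**2 + 122*h) + 113 = 113 + h**2 + 122*h)
1/c(y) = 1/(113 + (-60)**2 + 122*(-60)) = 1/(113 + 3600 - 7320) = 1/(-3607) = -1/3607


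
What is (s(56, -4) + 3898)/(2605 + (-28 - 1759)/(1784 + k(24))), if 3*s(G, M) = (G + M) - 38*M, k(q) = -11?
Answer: 3515859/2308439 ≈ 1.5230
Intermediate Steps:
s(G, M) = -37*M/3 + G/3 (s(G, M) = ((G + M) - 38*M)/3 = (G - 37*M)/3 = -37*M/3 + G/3)
(s(56, -4) + 3898)/(2605 + (-28 - 1759)/(1784 + k(24))) = ((-37/3*(-4) + (⅓)*56) + 3898)/(2605 + (-28 - 1759)/(1784 - 11)) = ((148/3 + 56/3) + 3898)/(2605 - 1787/1773) = (68 + 3898)/(2605 - 1787*1/1773) = 3966/(2605 - 1787/1773) = 3966/(4616878/1773) = 3966*(1773/4616878) = 3515859/2308439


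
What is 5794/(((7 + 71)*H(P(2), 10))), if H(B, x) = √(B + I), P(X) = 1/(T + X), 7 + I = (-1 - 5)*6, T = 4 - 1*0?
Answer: -2897*I*√1542/10023 ≈ -11.35*I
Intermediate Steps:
T = 4 (T = 4 + 0 = 4)
I = -43 (I = -7 + (-1 - 5)*6 = -7 - 6*6 = -7 - 36 = -43)
P(X) = 1/(4 + X)
H(B, x) = √(-43 + B) (H(B, x) = √(B - 43) = √(-43 + B))
5794/(((7 + 71)*H(P(2), 10))) = 5794/(((7 + 71)*√(-43 + 1/(4 + 2)))) = 5794/((78*√(-43 + 1/6))) = 5794/((78*√(-43 + ⅙))) = 5794/((78*√(-257/6))) = 5794/((78*(I*√1542/6))) = 5794/((13*I*√1542)) = 5794*(-I*√1542/20046) = -2897*I*√1542/10023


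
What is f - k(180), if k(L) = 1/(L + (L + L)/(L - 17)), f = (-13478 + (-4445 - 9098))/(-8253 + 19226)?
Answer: -804312299/325898100 ≈ -2.4680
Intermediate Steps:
f = -27021/10973 (f = (-13478 - 13543)/10973 = -27021*1/10973 = -27021/10973 ≈ -2.4625)
k(L) = 1/(L + 2*L/(-17 + L)) (k(L) = 1/(L + (2*L)/(-17 + L)) = 1/(L + 2*L/(-17 + L)))
f - k(180) = -27021/10973 - (-17 + 180)/(180*(-15 + 180)) = -27021/10973 - 163/(180*165) = -27021/10973 - 1*163/29700 = -27021/10973 - 163/29700 = -804312299/325898100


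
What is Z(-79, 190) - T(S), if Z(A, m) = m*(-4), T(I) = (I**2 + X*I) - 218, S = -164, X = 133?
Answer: -5626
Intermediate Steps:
T(I) = -218 + I**2 + 133*I (T(I) = (I**2 + 133*I) - 218 = -218 + I**2 + 133*I)
Z(A, m) = -4*m
Z(-79, 190) - T(S) = -4*190 - (-218 + (-164)**2 + 133*(-164)) = -760 - (-218 + 26896 - 21812) = -760 - 1*4866 = -760 - 4866 = -5626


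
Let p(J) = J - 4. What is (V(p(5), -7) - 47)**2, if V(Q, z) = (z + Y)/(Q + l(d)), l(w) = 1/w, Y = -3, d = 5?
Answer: 27556/9 ≈ 3061.8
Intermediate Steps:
p(J) = -4 + J
l(w) = 1/w
V(Q, z) = (-3 + z)/(1/5 + Q) (V(Q, z) = (z - 3)/(Q + 1/5) = (-3 + z)/(Q + 1/5) = (-3 + z)/(1/5 + Q))
(V(p(5), -7) - 47)**2 = (5*(-3 - 7)/(1 + 5*(-4 + 5)) - 47)**2 = (5*(-10)/(1 + 5*1) - 47)**2 = (5*(-10)/(1 + 5) - 47)**2 = (5*(-10)/6 - 47)**2 = (5*(1/6)*(-10) - 47)**2 = (-25/3 - 47)**2 = (-166/3)**2 = 27556/9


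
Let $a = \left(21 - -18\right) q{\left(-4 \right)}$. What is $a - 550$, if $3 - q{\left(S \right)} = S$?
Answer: $-277$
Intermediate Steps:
$q{\left(S \right)} = 3 - S$
$a = 273$ ($a = \left(21 - -18\right) \left(3 - -4\right) = \left(21 + 18\right) \left(3 + 4\right) = 39 \cdot 7 = 273$)
$a - 550 = 273 - 550 = -277$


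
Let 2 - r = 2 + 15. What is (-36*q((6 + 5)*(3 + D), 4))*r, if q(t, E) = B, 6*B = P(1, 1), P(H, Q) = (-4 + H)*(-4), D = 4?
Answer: 1080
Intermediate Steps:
P(H, Q) = 16 - 4*H
B = 2 (B = (16 - 4*1)/6 = (16 - 4)/6 = (⅙)*12 = 2)
q(t, E) = 2
r = -15 (r = 2 - (2 + 15) = 2 - 1*17 = 2 - 17 = -15)
(-36*q((6 + 5)*(3 + D), 4))*r = -36*2*(-15) = -72*(-15) = 1080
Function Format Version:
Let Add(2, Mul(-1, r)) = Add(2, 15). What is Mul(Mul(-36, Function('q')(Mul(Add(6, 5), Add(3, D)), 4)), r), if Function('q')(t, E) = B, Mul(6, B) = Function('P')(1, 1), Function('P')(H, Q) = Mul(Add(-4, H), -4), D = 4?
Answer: 1080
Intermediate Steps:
Function('P')(H, Q) = Add(16, Mul(-4, H))
B = 2 (B = Mul(Rational(1, 6), Add(16, Mul(-4, 1))) = Mul(Rational(1, 6), Add(16, -4)) = Mul(Rational(1, 6), 12) = 2)
Function('q')(t, E) = 2
r = -15 (r = Add(2, Mul(-1, Add(2, 15))) = Add(2, Mul(-1, 17)) = Add(2, -17) = -15)
Mul(Mul(-36, Function('q')(Mul(Add(6, 5), Add(3, D)), 4)), r) = Mul(Mul(-36, 2), -15) = Mul(-72, -15) = 1080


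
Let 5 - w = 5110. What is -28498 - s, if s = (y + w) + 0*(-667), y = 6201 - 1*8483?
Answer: -21111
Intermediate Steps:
w = -5105 (w = 5 - 1*5110 = 5 - 5110 = -5105)
y = -2282 (y = 6201 - 8483 = -2282)
s = -7387 (s = (-2282 - 5105) + 0*(-667) = -7387 + 0 = -7387)
-28498 - s = -28498 - 1*(-7387) = -28498 + 7387 = -21111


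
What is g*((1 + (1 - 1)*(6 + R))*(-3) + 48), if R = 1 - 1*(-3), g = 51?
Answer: 2295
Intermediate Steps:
R = 4 (R = 1 + 3 = 4)
g*((1 + (1 - 1)*(6 + R))*(-3) + 48) = 51*((1 + (1 - 1)*(6 + 4))*(-3) + 48) = 51*((1 + 0*10)*(-3) + 48) = 51*((1 + 0)*(-3) + 48) = 51*(1*(-3) + 48) = 51*(-3 + 48) = 51*45 = 2295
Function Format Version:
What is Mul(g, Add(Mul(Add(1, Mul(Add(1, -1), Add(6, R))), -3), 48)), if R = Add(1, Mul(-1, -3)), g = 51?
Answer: 2295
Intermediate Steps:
R = 4 (R = Add(1, 3) = 4)
Mul(g, Add(Mul(Add(1, Mul(Add(1, -1), Add(6, R))), -3), 48)) = Mul(51, Add(Mul(Add(1, Mul(Add(1, -1), Add(6, 4))), -3), 48)) = Mul(51, Add(Mul(Add(1, Mul(0, 10)), -3), 48)) = Mul(51, Add(Mul(Add(1, 0), -3), 48)) = Mul(51, Add(Mul(1, -3), 48)) = Mul(51, Add(-3, 48)) = Mul(51, 45) = 2295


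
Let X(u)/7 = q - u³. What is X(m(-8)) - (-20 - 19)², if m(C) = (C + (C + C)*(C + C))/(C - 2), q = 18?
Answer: 13171993/125 ≈ 1.0538e+5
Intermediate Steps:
m(C) = (C + 4*C²)/(-2 + C) (m(C) = (C + (2*C)*(2*C))/(-2 + C) = (C + 4*C²)/(-2 + C))
X(u) = 126 - 7*u³ (X(u) = 7*(18 - u³) = 126 - 7*u³)
X(m(-8)) - (-20 - 19)² = (126 - 7*(-512*(1 + 4*(-8))³/(-2 - 8)³)) - (-20 - 19)² = (126 - 7*64*(1 - 32)³/125) - 1*(-39)² = (126 - 7*(-8*(-⅒)*(-31))³) - 1*1521 = (126 - 7*(-124/5)³) - 1521 = (126 - 7*(-1906624/125)) - 1521 = (126 + 13346368/125) - 1521 = 13362118/125 - 1521 = 13171993/125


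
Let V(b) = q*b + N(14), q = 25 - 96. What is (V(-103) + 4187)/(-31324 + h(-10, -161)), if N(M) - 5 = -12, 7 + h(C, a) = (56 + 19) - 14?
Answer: -11493/31270 ≈ -0.36754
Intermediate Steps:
h(C, a) = 54 (h(C, a) = -7 + ((56 + 19) - 14) = -7 + (75 - 14) = -7 + 61 = 54)
q = -71
N(M) = -7 (N(M) = 5 - 12 = -7)
V(b) = -7 - 71*b (V(b) = -71*b - 7 = -7 - 71*b)
(V(-103) + 4187)/(-31324 + h(-10, -161)) = ((-7 - 71*(-103)) + 4187)/(-31324 + 54) = ((-7 + 7313) + 4187)/(-31270) = (7306 + 4187)*(-1/31270) = 11493*(-1/31270) = -11493/31270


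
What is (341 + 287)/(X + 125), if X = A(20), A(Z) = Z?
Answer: 628/145 ≈ 4.3310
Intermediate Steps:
X = 20
(341 + 287)/(X + 125) = (341 + 287)/(20 + 125) = 628/145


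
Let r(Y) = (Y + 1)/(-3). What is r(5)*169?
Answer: -338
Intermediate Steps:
r(Y) = -⅓ - Y/3 (r(Y) = (1 + Y)*(-⅓) = -⅓ - Y/3)
r(5)*169 = (-⅓ - ⅓*5)*169 = (-⅓ - 5/3)*169 = -2*169 = -338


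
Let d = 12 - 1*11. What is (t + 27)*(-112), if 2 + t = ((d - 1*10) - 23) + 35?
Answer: -3136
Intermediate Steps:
d = 1 (d = 12 - 11 = 1)
t = 1 (t = -2 + (((1 - 1*10) - 23) + 35) = -2 + (((1 - 10) - 23) + 35) = -2 + ((-9 - 23) + 35) = -2 + (-32 + 35) = -2 + 3 = 1)
(t + 27)*(-112) = (1 + 27)*(-112) = 28*(-112) = -3136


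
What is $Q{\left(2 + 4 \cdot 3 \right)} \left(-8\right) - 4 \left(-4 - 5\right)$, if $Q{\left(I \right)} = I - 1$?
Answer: $-68$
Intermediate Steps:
$Q{\left(I \right)} = -1 + I$
$Q{\left(2 + 4 \cdot 3 \right)} \left(-8\right) - 4 \left(-4 - 5\right) = \left(-1 + \left(2 + 4 \cdot 3\right)\right) \left(-8\right) - 4 \left(-4 - 5\right) = \left(-1 + \left(2 + 12\right)\right) \left(-8\right) - -36 = \left(-1 + 14\right) \left(-8\right) + 36 = 13 \left(-8\right) + 36 = -104 + 36 = -68$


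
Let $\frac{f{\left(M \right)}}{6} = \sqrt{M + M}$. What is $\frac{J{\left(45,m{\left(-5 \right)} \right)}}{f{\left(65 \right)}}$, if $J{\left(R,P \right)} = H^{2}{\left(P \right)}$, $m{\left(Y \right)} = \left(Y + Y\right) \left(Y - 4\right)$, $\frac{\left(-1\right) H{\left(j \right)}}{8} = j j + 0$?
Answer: $\frac{69984000 \sqrt{130}}{13} \approx 6.138 \cdot 10^{7}$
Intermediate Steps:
$H{\left(j \right)} = - 8 j^{2}$ ($H{\left(j \right)} = - 8 \left(j j + 0\right) = - 8 \left(j^{2} + 0\right) = - 8 j^{2}$)
$m{\left(Y \right)} = 2 Y \left(-4 + Y\right)$
$J{\left(R,P \right)} = 64 P^{4}$ ($J{\left(R,P \right)} = \left(- 8 P^{2}\right)^{2} = 64 P^{4}$)
$f{\left(M \right)} = 6 \sqrt{2} \sqrt{M}$ ($f{\left(M \right)} = 6 \sqrt{M + M} = 6 \sqrt{2 M} = 6 \sqrt{2} \sqrt{M}$)
$\frac{J{\left(45,m{\left(-5 \right)} \right)}}{f{\left(65 \right)}} = \frac{64 \left(2 \left(-5\right) \left(-4 - 5\right)\right)^{4}}{6 \sqrt{2} \sqrt{65}} = \frac{64 \left(2 \left(-5\right) \left(-9\right)\right)^{4}}{6 \sqrt{130}} = 64 \cdot 90^{4} \frac{\sqrt{130}}{780} = 64 \cdot 65610000 \frac{\sqrt{130}}{780} = 4199040000 \frac{\sqrt{130}}{780} = \frac{69984000 \sqrt{130}}{13}$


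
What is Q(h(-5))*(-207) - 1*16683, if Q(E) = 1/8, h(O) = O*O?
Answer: -133671/8 ≈ -16709.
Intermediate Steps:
h(O) = O²
Q(E) = ⅛
Q(h(-5))*(-207) - 1*16683 = (⅛)*(-207) - 1*16683 = -207/8 - 16683 = -133671/8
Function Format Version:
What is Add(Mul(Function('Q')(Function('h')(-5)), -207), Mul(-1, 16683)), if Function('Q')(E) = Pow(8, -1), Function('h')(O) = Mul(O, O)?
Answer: Rational(-133671, 8) ≈ -16709.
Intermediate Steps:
Function('h')(O) = Pow(O, 2)
Function('Q')(E) = Rational(1, 8)
Add(Mul(Function('Q')(Function('h')(-5)), -207), Mul(-1, 16683)) = Add(Mul(Rational(1, 8), -207), Mul(-1, 16683)) = Add(Rational(-207, 8), -16683) = Rational(-133671, 8)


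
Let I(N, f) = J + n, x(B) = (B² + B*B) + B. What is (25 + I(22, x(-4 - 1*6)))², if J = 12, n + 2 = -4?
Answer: 961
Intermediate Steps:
n = -6 (n = -2 - 4 = -6)
x(B) = B + 2*B² (x(B) = (B² + B²) + B = 2*B² + B = B + 2*B²)
I(N, f) = 6 (I(N, f) = 12 - 6 = 6)
(25 + I(22, x(-4 - 1*6)))² = (25 + 6)² = 31² = 961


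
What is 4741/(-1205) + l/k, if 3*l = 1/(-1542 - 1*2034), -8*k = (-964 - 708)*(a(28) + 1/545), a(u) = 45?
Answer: -260712426249157/66264179042160 ≈ -3.9344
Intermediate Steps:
k = 5125934/545 (k = -(-964 - 708)*(45 + 1/545)/8 = -(-209)*(45 + 1/545) = -(-209)*24526/545 = -⅛*(-41007472/545) = 5125934/545 ≈ 9405.4)
l = -1/10728 (l = 1/(3*(-1542 - 1*2034)) = 1/(3*(-1542 - 2034)) = (⅓)/(-3576) = (⅓)*(-1/3576) = -1/10728 ≈ -9.3214e-5)
4741/(-1205) + l/k = 4741/(-1205) - 1/(10728*5125934/545) = 4741*(-1/1205) - 1/10728*545/5125934 = -4741/1205 - 545/54991019952 = -260712426249157/66264179042160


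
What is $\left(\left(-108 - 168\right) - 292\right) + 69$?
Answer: $-499$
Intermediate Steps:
$\left(\left(-108 - 168\right) - 292\right) + 69 = \left(-276 - 292\right) + 69 = -568 + 69 = -499$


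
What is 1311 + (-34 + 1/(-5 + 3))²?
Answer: 10005/4 ≈ 2501.3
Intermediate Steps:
1311 + (-34 + 1/(-5 + 3))² = 1311 + (-34 + 1/(-2))² = 1311 + (-34 - ½)² = 1311 + (-69/2)² = 1311 + 4761/4 = 10005/4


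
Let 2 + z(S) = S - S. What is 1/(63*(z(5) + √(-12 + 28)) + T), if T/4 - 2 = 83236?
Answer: 1/333078 ≈ 3.0023e-6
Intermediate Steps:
T = 332952 (T = 8 + 4*83236 = 8 + 332944 = 332952)
z(S) = -2 (z(S) = -2 + (S - S) = -2 + 0 = -2)
1/(63*(z(5) + √(-12 + 28)) + T) = 1/(63*(-2 + √(-12 + 28)) + 332952) = 1/(63*(-2 + √16) + 332952) = 1/(63*(-2 + 4) + 332952) = 1/(63*2 + 332952) = 1/(126 + 332952) = 1/333078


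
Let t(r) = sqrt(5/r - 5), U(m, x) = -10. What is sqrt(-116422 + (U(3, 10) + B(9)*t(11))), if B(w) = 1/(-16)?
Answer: sqrt(-225412352 - 55*I*sqrt(22))/44 ≈ 0.00019526 - 341.22*I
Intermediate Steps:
B(w) = -1/16
t(r) = sqrt(-5 + 5/r)
sqrt(-116422 + (U(3, 10) + B(9)*t(11))) = sqrt(-116422 + (-10 - sqrt(-5 + 5/11)/16)) = sqrt(-116422 + (-10 - 5*I*sqrt(22)/176)) = sqrt(-116432 - 5*I*sqrt(22)/176)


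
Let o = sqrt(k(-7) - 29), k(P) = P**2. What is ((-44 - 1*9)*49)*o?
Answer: -5194*sqrt(5) ≈ -11614.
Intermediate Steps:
o = 2*sqrt(5) (o = sqrt((-7)**2 - 29) = sqrt(49 - 29) = sqrt(20) = 2*sqrt(5) ≈ 4.4721)
((-44 - 1*9)*49)*o = ((-44 - 1*9)*49)*(2*sqrt(5)) = ((-44 - 9)*49)*(2*sqrt(5)) = (-53*49)*(2*sqrt(5)) = -5194*sqrt(5)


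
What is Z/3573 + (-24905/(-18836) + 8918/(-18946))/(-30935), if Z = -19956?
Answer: -2159890821419323/386713363021140 ≈ -5.5853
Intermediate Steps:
Z/3573 + (-24905/(-18836) + 8918/(-18946))/(-30935) = -19956/3573 + (-24905/(-18836) + 8918/(-18946))/(-30935) = -19956*1/3573 + (-24905*(-1/18836) + 8918*(-1/18946))*(-1/30935) = -6652/1191 + (1465/1108 - 4459/9473)*(-1/30935) = -6652/1191 + (8937373/10496084)*(-1/30935) = -6652/1191 - 8937373/324696358540 = -2159890821419323/386713363021140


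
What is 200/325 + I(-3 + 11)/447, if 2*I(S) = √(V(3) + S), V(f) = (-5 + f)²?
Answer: 8/13 + √3/447 ≈ 0.61926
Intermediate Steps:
I(S) = √(4 + S)/2 (I(S) = √((-5 + 3)² + S)/2 = √((-2)² + S)/2 = √(4 + S)/2)
200/325 + I(-3 + 11)/447 = 200/325 + (√(4 + (-3 + 11))/2)/447 = 200*(1/325) + (√(4 + 8)/2)*(1/447) = 8/13 + (√12/2)*(1/447) = 8/13 + ((2*√3)/2)*(1/447) = 8/13 + √3*(1/447) = 8/13 + √3/447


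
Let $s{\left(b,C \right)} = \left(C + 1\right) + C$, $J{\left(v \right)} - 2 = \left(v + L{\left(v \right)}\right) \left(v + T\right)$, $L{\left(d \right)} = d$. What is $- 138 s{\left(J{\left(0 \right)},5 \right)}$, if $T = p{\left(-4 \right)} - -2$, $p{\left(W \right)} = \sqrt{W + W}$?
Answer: $-1518$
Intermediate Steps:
$p{\left(W \right)} = \sqrt{2} \sqrt{W}$ ($p{\left(W \right)} = \sqrt{2 W} = \sqrt{2} \sqrt{W}$)
$T = 2 + 2 i \sqrt{2}$ ($T = \sqrt{2} \sqrt{-4} - -2 = \sqrt{2} \cdot 2 i + 2 = 2 i \sqrt{2} + 2 = 2 + 2 i \sqrt{2} \approx 2.0 + 2.8284 i$)
$J{\left(v \right)} = 2 + 2 v \left(2 + v + 2 i \sqrt{2}\right)$ ($J{\left(v \right)} = 2 + \left(v + v\right) \left(v + \left(2 + 2 i \sqrt{2}\right)\right) = 2 + 2 v \left(2 + v + 2 i \sqrt{2}\right)$)
$s{\left(b,C \right)} = 1 + 2 C$ ($s{\left(b,C \right)} = \left(1 + C\right) + C = 1 + 2 C$)
$- 138 s{\left(J{\left(0 \right)},5 \right)} = - 138 \left(1 + 2 \cdot 5\right) = - 138 \left(1 + 10\right) = \left(-138\right) 11 = -1518$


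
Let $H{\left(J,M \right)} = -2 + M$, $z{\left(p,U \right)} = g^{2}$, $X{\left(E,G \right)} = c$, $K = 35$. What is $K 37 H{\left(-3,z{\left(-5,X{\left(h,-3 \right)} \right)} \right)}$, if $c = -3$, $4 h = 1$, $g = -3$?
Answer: $9065$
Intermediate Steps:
$h = \frac{1}{4}$ ($h = \frac{1}{4} \cdot 1 = \frac{1}{4} \approx 0.25$)
$X{\left(E,G \right)} = -3$
$z{\left(p,U \right)} = 9$ ($z{\left(p,U \right)} = \left(-3\right)^{2} = 9$)
$K 37 H{\left(-3,z{\left(-5,X{\left(h,-3 \right)} \right)} \right)} = 35 \cdot 37 \left(-2 + 9\right) = 1295 \cdot 7 = 9065$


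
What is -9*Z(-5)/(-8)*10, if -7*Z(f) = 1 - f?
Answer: -135/14 ≈ -9.6429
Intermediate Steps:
Z(f) = -1/7 + f/7 (Z(f) = -(1 - f)/7 = -1/7 + f/7)
-9*Z(-5)/(-8)*10 = -9*(-1/7 + (1/7)*(-5))/(-8)*10 = -9*(-1/7 - 5/7)*(-1)/8*10 = -(-54)*(-1)/(7*8)*10 = -9*3/28*10 = -27/28*10 = -135/14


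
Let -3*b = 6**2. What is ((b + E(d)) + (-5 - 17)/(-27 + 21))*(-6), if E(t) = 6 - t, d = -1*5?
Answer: -16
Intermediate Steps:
d = -5
b = -12 (b = -1/3*6**2 = -1/3*36 = -12)
((b + E(d)) + (-5 - 17)/(-27 + 21))*(-6) = ((-12 + (6 - 1*(-5))) + (-5 - 17)/(-27 + 21))*(-6) = ((-12 + (6 + 5)) - 22/(-6))*(-6) = ((-12 + 11) - 22*(-1/6))*(-6) = (-1 + 11/3)*(-6) = (8/3)*(-6) = -16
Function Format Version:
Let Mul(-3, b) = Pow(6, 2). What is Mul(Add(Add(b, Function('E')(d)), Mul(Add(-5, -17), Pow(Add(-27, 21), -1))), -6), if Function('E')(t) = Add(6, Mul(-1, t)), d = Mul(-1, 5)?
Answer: -16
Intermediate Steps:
d = -5
b = -12 (b = Mul(Rational(-1, 3), Pow(6, 2)) = Mul(Rational(-1, 3), 36) = -12)
Mul(Add(Add(b, Function('E')(d)), Mul(Add(-5, -17), Pow(Add(-27, 21), -1))), -6) = Mul(Add(Add(-12, Add(6, Mul(-1, -5))), Mul(Add(-5, -17), Pow(Add(-27, 21), -1))), -6) = Mul(Add(Add(-12, Add(6, 5)), Mul(-22, Pow(-6, -1))), -6) = Mul(Add(Add(-12, 11), Mul(-22, Rational(-1, 6))), -6) = Mul(Add(-1, Rational(11, 3)), -6) = Mul(Rational(8, 3), -6) = -16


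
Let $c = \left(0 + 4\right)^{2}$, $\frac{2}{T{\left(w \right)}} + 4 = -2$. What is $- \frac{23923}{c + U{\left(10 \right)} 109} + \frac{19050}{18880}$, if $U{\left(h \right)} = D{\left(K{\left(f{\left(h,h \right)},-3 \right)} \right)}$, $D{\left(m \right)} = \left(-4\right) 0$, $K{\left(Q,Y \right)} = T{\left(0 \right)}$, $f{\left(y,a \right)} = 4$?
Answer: $- \frac{2821009}{1888} \approx -1494.2$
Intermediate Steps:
$T{\left(w \right)} = - \frac{1}{3}$ ($T{\left(w \right)} = \frac{2}{-4 - 2} = \frac{2}{-6} = 2 \left(- \frac{1}{6}\right) = - \frac{1}{3}$)
$K{\left(Q,Y \right)} = - \frac{1}{3}$
$c = 16$ ($c = 4^{2} = 16$)
$D{\left(m \right)} = 0$
$U{\left(h \right)} = 0$
$- \frac{23923}{c + U{\left(10 \right)} 109} + \frac{19050}{18880} = - \frac{23923}{16 + 0 \cdot 109} + \frac{19050}{18880} = - \frac{23923}{16 + 0} + 19050 \cdot \frac{1}{18880} = - \frac{23923}{16} + \frac{1905}{1888} = - \frac{2821009}{1888}$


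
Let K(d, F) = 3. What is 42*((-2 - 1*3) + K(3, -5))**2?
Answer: 168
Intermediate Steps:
42*((-2 - 1*3) + K(3, -5))**2 = 42*((-2 - 1*3) + 3)**2 = 42*((-2 - 3) + 3)**2 = 42*(-5 + 3)**2 = 42*(-2)**2 = 42*4 = 168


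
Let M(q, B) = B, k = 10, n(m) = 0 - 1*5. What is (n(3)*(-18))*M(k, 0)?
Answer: 0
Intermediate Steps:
n(m) = -5 (n(m) = 0 - 5 = -5)
(n(3)*(-18))*M(k, 0) = -5*(-18)*0 = 90*0 = 0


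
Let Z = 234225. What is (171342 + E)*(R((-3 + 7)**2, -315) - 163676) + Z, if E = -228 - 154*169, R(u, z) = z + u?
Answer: -23790570575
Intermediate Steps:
R(u, z) = u + z
E = -26254 (E = -228 - 26026 = -26254)
(171342 + E)*(R((-3 + 7)**2, -315) - 163676) + Z = (171342 - 26254)*(((-3 + 7)**2 - 315) - 163676) + 234225 = 145088*((4**2 - 315) - 163676) + 234225 = 145088*((16 - 315) - 163676) + 234225 = 145088*(-299 - 163676) + 234225 = 145088*(-163975) + 234225 = -23790804800 + 234225 = -23790570575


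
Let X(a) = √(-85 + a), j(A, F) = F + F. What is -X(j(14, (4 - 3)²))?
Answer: -I*√83 ≈ -9.1104*I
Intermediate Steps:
j(A, F) = 2*F
-X(j(14, (4 - 3)²)) = -√(-85 + 2*(4 - 3)²) = -√(-85 + 2*1²) = -√(-85 + 2*1) = -√(-85 + 2) = -√(-83) = -I*√83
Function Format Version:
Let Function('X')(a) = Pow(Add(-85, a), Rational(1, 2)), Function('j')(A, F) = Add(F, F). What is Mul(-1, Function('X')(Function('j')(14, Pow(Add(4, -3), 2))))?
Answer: Mul(-1, I, Pow(83, Rational(1, 2))) ≈ Mul(-9.1104, I)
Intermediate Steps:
Function('j')(A, F) = Mul(2, F)
Mul(-1, Function('X')(Function('j')(14, Pow(Add(4, -3), 2)))) = Mul(-1, Pow(Add(-85, Mul(2, Pow(Add(4, -3), 2))), Rational(1, 2))) = Mul(-1, Pow(Add(-85, Mul(2, Pow(1, 2))), Rational(1, 2))) = Mul(-1, Pow(Add(-85, Mul(2, 1)), Rational(1, 2))) = Mul(-1, Pow(Add(-85, 2), Rational(1, 2))) = Mul(-1, Pow(-83, Rational(1, 2))) = Mul(-1, Mul(I, Pow(83, Rational(1, 2)))) = Mul(-1, I, Pow(83, Rational(1, 2)))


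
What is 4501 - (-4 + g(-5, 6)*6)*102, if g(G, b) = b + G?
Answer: 4297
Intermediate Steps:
g(G, b) = G + b
4501 - (-4 + g(-5, 6)*6)*102 = 4501 - (-4 + (-5 + 6)*6)*102 = 4501 - (-4 + 1*6)*102 = 4501 - (-4 + 6)*102 = 4501 - 2*102 = 4501 - 1*204 = 4501 - 204 = 4297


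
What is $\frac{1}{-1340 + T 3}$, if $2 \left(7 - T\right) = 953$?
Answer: $- \frac{2}{5497} \approx -0.00036383$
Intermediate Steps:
$T = - \frac{939}{2}$ ($T = 7 - \frac{953}{2} = - \frac{939}{2} \approx -469.5$)
$\frac{1}{-1340 + T 3} = \frac{1}{-1340 - \frac{2817}{2}} = \frac{1}{- \frac{5497}{2}} = - \frac{2}{5497}$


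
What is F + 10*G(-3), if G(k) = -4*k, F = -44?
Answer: 76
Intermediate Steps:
F + 10*G(-3) = -44 + 10*(-4*(-3)) = -44 + 10*12 = -44 + 120 = 76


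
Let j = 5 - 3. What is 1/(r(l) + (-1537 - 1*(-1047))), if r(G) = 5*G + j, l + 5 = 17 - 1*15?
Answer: -1/503 ≈ -0.0019881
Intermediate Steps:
j = 2
l = -3 (l = -5 + (17 - 1*15) = -5 + (17 - 15) = -5 + 2 = -3)
r(G) = 2 + 5*G (r(G) = 5*G + 2 = 2 + 5*G)
1/(r(l) + (-1537 - 1*(-1047))) = 1/((2 + 5*(-3)) + (-1537 - 1*(-1047))) = 1/((2 - 15) + (-1537 + 1047)) = 1/(-13 - 490) = 1/(-503) = -1/503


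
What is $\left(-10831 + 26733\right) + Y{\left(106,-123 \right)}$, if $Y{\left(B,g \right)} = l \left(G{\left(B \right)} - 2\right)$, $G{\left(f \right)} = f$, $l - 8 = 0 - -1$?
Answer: $16838$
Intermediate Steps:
$l = 9$ ($l = 8 + \left(0 - -1\right) = 8 + \left(0 + 1\right) = 8 + 1 = 9$)
$Y{\left(B,g \right)} = -18 + 9 B$ ($Y{\left(B,g \right)} = 9 \left(B - 2\right) = 9 \left(-2 + B\right) = -18 + 9 B$)
$\left(-10831 + 26733\right) + Y{\left(106,-123 \right)} = \left(-10831 + 26733\right) + \left(-18 + 9 \cdot 106\right) = 15902 + \left(-18 + 954\right) = 15902 + 936 = 16838$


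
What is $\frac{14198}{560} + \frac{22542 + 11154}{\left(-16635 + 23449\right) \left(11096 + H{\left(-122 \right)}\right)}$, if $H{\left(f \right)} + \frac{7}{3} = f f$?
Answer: $\frac{1884924524689}{74344964680} \approx 25.354$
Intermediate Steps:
$H{\left(f \right)} = - \frac{7}{3} + f^{2}$ ($H{\left(f \right)} = - \frac{7}{3} + f f = - \frac{7}{3} + f^{2}$)
$\frac{14198}{560} + \frac{22542 + 11154}{\left(-16635 + 23449\right) \left(11096 + H{\left(-122 \right)}\right)} = \frac{14198}{560} + \frac{22542 + 11154}{\left(-16635 + 23449\right) \left(11096 - \left(\frac{7}{3} - \left(-122\right)^{2}\right)\right)} = 14198 \cdot \frac{1}{560} + \frac{33696}{6814 \left(11096 + \left(- \frac{7}{3} + 14884\right)\right)} = \frac{7099}{280} + \frac{33696}{6814 \left(11096 + \frac{44645}{3}\right)} = \frac{7099}{280} + \frac{33696}{6814 \cdot \frac{77933}{3}} = \frac{7099}{280} + \frac{33696}{\frac{531035462}{3}} = \frac{7099}{280} + 33696 \cdot \frac{3}{531035462} = \frac{7099}{280} + \frac{50544}{265517731} = \frac{1884924524689}{74344964680}$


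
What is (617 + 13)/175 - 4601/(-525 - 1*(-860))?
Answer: -679/67 ≈ -10.134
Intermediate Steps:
(617 + 13)/175 - 4601/(-525 - 1*(-860)) = 630*(1/175) - 4601/(-525 + 860) = 18/5 - 4601/335 = -679/67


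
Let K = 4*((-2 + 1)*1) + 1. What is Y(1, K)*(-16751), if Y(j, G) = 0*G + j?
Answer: -16751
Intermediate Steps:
K = -3 (K = 4*(-1*1) + 1 = 4*(-1) + 1 = -4 + 1 = -3)
Y(j, G) = j (Y(j, G) = 0 + j = j)
Y(1, K)*(-16751) = 1*(-16751) = -16751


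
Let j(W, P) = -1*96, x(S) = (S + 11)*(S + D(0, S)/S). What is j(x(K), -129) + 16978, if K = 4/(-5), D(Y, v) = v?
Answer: 16882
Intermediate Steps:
K = -4/5 (K = 4*(-1/5) = -4/5 ≈ -0.80000)
x(S) = (1 + S)*(11 + S) (x(S) = (S + 11)*(S + S/S) = (11 + S)*(S + 1) = (11 + S)*(1 + S) = (1 + S)*(11 + S))
j(W, P) = -96
j(x(K), -129) + 16978 = -96 + 16978 = 16882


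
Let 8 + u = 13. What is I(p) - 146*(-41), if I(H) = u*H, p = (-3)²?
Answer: 6031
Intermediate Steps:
u = 5 (u = -8 + 13 = 5)
p = 9
I(H) = 5*H
I(p) - 146*(-41) = 5*9 - 146*(-41) = 45 + 5986 = 6031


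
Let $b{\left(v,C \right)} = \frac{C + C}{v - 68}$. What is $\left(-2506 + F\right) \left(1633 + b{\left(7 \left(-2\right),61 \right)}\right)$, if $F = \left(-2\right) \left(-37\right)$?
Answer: $- \frac{162681344}{41} \approx -3.9678 \cdot 10^{6}$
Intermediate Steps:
$F = 74$
$b{\left(v,C \right)} = \frac{2 C}{-68 + v}$
$\left(-2506 + F\right) \left(1633 + b{\left(7 \left(-2\right),61 \right)}\right) = \left(-2506 + 74\right) \left(1633 + 2 \cdot 61 \frac{1}{-68 + 7 \left(-2\right)}\right) = - 2432 \left(1633 + 2 \cdot 61 \frac{1}{-68 - 14}\right) = - 2432 \left(1633 + 2 \cdot 61 \frac{1}{-82}\right) = - 2432 \left(1633 + 2 \cdot 61 \left(- \frac{1}{82}\right)\right) = - 2432 \left(1633 - \frac{61}{41}\right) = \left(-2432\right) \frac{66892}{41} = - \frac{162681344}{41}$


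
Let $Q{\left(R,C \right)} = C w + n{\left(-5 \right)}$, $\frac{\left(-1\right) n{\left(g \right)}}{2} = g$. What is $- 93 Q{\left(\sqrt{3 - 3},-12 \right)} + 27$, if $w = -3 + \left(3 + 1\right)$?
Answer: $213$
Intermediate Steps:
$w = 1$ ($w = -3 + 4 = 1$)
$n{\left(g \right)} = - 2 g$
$Q{\left(R,C \right)} = 10 + C$ ($Q{\left(R,C \right)} = C 1 - -10 = C + 10 = 10 + C$)
$- 93 Q{\left(\sqrt{3 - 3},-12 \right)} + 27 = - 93 \left(10 - 12\right) + 27 = \left(-93\right) \left(-2\right) + 27 = 186 + 27 = 213$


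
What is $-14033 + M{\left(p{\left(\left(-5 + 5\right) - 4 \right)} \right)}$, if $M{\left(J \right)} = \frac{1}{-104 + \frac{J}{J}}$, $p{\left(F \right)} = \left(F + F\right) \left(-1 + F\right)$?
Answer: $- \frac{1445400}{103} \approx -14033.0$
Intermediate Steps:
$p{\left(F \right)} = 2 F \left(-1 + F\right)$
$M{\left(J \right)} = - \frac{1}{103}$ ($M{\left(J \right)} = \frac{1}{-104 + 1} = \frac{1}{-103} = - \frac{1}{103}$)
$-14033 + M{\left(p{\left(\left(-5 + 5\right) - 4 \right)} \right)} = -14033 - \frac{1}{103} = - \frac{1445400}{103}$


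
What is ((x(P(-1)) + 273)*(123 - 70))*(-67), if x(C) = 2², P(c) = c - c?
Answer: -983627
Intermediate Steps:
P(c) = 0
x(C) = 4
((x(P(-1)) + 273)*(123 - 70))*(-67) = ((4 + 273)*(123 - 70))*(-67) = (277*53)*(-67) = 14681*(-67) = -983627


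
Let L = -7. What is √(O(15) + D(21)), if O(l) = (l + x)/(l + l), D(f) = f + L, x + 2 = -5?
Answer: √3210/15 ≈ 3.7771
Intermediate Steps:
x = -7 (x = -2 - 5 = -7)
D(f) = -7 + f (D(f) = f - 7 = -7 + f)
O(l) = (-7 + l)/(2*l) (O(l) = (l - 7)/(l + l) = (-7 + l)/((2*l)) = (-7 + l)*(1/(2*l)) = (-7 + l)/(2*l))
√(O(15) + D(21)) = √((½)*(-7 + 15)/15 + (-7 + 21)) = √((½)*(1/15)*8 + 14) = √(4/15 + 14) = √(214/15) = √3210/15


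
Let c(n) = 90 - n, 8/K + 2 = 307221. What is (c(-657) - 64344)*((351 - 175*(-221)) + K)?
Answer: -762498056861094/307219 ≈ -2.4819e+9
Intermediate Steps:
K = 8/307219 (K = 8/(-2 + 307221) = 8/307219 ≈ 2.6040e-5)
(c(-657) - 64344)*((351 - 175*(-221)) + K) = ((90 - 1*(-657)) - 64344)*((351 - 175*(-221)) + 8/307219) = ((90 + 657) - 64344)*((351 + 38675) + 8/307219) = (747 - 64344)*(39026 + 8/307219) = -63597*11989528702/307219 = -762498056861094/307219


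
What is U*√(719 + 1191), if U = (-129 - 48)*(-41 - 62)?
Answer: 18231*√1910 ≈ 7.9676e+5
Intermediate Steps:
U = 18231 (U = -177*(-103) = 18231)
U*√(719 + 1191) = 18231*√(719 + 1191) = 18231*√1910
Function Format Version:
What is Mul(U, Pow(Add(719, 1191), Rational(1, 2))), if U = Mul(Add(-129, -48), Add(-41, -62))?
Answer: Mul(18231, Pow(1910, Rational(1, 2))) ≈ 7.9676e+5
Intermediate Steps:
U = 18231 (U = Mul(-177, -103) = 18231)
Mul(U, Pow(Add(719, 1191), Rational(1, 2))) = Mul(18231, Pow(Add(719, 1191), Rational(1, 2))) = Mul(18231, Pow(1910, Rational(1, 2)))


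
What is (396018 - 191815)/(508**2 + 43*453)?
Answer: 204203/277543 ≈ 0.73575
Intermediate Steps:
(396018 - 191815)/(508**2 + 43*453) = 204203/(258064 + 19479) = 204203/277543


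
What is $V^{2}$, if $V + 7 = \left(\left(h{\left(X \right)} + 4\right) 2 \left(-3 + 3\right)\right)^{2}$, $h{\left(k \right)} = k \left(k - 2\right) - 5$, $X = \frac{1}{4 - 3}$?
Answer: $49$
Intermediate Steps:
$X = 1$ ($X = 1^{-1} = 1$)
$h{\left(k \right)} = -5 + k \left(-2 + k\right)$ ($h{\left(k \right)} = k \left(-2 + k\right) - 5 = -5 + k \left(-2 + k\right)$)
$V = -7$ ($V = -7 + \left(\left(\left(-5 + 1^{2} - 2\right) + 4\right) 2 \left(-3 + 3\right)\right)^{2} = -7 + \left(\left(\left(-5 + 1 - 2\right) + 4\right) 2 \cdot 0\right)^{2} = -7 + \left(\left(-6 + 4\right) 0\right)^{2} = -7 + \left(\left(-2\right) 0\right)^{2} = -7 + 0^{2} = -7 + 0 = -7$)
$V^{2} = \left(-7\right)^{2} = 49$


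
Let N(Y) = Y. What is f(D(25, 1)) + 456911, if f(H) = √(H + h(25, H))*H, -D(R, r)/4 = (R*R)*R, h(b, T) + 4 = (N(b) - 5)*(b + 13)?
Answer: 456911 - 250000*I*√3859 ≈ 4.5691e+5 - 1.553e+7*I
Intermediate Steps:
h(b, T) = -4 + (-5 + b)*(13 + b) (h(b, T) = -4 + (b - 5)*(b + 13) = -4 + (-5 + b)*(13 + b))
D(R, r) = -4*R³ (D(R, r) = -4*R*R*R = -4*R²*R = -4*R³)
f(H) = H*√(756 + H) (f(H) = √(H + (-69 + 25² + 8*25))*H = √(H + (-69 + 625 + 200))*H = √(H + 756)*H = √(756 + H)*H = H*√(756 + H))
f(D(25, 1)) + 456911 = (-4*25³)*√(756 - 4*25³) + 456911 = (-4*15625)*√(756 - 4*15625) + 456911 = -62500*√(756 - 62500) + 456911 = -250000*I*√3859 + 456911 = 456911 - 250000*I*√3859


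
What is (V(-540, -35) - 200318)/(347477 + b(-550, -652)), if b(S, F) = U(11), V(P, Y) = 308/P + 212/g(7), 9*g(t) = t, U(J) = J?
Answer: -189043469/328376160 ≈ -0.57569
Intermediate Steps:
g(t) = t/9
V(P, Y) = 1908/7 + 308/P (V(P, Y) = 308/P + 212/(((⅑)*7)) = 308/P + 212/(7/9) = 308/P + 212*(9/7) = 308/P + 1908/7 = 1908/7 + 308/P)
b(S, F) = 11
(V(-540, -35) - 200318)/(347477 + b(-550, -652)) = ((1908/7 + 308/(-540)) - 200318)/(347477 + 11) = ((1908/7 + 308*(-1/540)) - 200318)/347488 = ((1908/7 - 77/135) - 200318)*(1/347488) = (257041/945 - 200318)*(1/347488) = -189043469/945*1/347488 = -189043469/328376160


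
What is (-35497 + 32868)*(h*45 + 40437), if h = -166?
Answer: -86670243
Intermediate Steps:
(-35497 + 32868)*(h*45 + 40437) = (-35497 + 32868)*(-166*45 + 40437) = -2629*(-7470 + 40437) = -2629*32967 = -86670243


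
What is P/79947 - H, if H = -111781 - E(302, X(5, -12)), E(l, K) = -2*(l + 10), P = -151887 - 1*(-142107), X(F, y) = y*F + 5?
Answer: 2962219633/26649 ≈ 1.1116e+5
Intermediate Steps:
X(F, y) = 5 + F*y (X(F, y) = F*y + 5 = 5 + F*y)
P = -9780 (P = -151887 + 142107 = -9780)
E(l, K) = -20 - 2*l (E(l, K) = -2*(10 + l) = -20 - 2*l)
H = -111157 (H = -111781 - (-20 - 2*302) = -111781 - (-20 - 604) = -111781 - 1*(-624) = -111781 + 624 = -111157)
P/79947 - H = -9780/79947 - 1*(-111157) = -9780*1/79947 + 111157 = -3260/26649 + 111157 = 2962219633/26649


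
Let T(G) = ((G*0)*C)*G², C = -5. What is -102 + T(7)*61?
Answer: -102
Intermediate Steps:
T(G) = 0 (T(G) = ((G*0)*(-5))*G² = (0*(-5))*G² = 0*G² = 0)
-102 + T(7)*61 = -102 + 0*61 = -102 + 0 = -102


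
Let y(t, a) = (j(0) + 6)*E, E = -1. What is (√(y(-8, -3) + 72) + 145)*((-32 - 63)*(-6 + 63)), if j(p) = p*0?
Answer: -785175 - 5415*√66 ≈ -8.2917e+5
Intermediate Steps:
j(p) = 0
y(t, a) = -6 (y(t, a) = (0 + 6)*(-1) = 6*(-1) = -6)
(√(y(-8, -3) + 72) + 145)*((-32 - 63)*(-6 + 63)) = (√(-6 + 72) + 145)*((-32 - 63)*(-6 + 63)) = (√66 + 145)*(-95*57) = (145 + √66)*(-5415) = -785175 - 5415*√66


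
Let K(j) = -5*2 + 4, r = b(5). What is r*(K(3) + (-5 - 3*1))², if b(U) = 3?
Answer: 588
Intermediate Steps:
r = 3
K(j) = -6 (K(j) = -10 + 4 = -6)
r*(K(3) + (-5 - 3*1))² = 3*(-6 + (-5 - 3*1))² = 3*(-6 + (-5 - 3))² = 3*(-6 - 8)² = 3*(-14)² = 3*196 = 588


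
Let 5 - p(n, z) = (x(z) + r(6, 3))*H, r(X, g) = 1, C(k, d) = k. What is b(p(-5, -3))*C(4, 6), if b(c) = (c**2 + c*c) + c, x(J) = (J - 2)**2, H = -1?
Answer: 7812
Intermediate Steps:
x(J) = (-2 + J)**2
p(n, z) = 6 + (-2 + z)**2 (p(n, z) = 5 - ((-2 + z)**2 + 1)*(-1) = 5 - (1 + (-2 + z)**2)*(-1) = 5 - (-1 - (-2 + z)**2) = 5 + (1 + (-2 + z)**2) = 6 + (-2 + z)**2)
b(c) = c + 2*c**2 (b(c) = (c**2 + c**2) + c = 2*c**2 + c = c + 2*c**2)
b(p(-5, -3))*C(4, 6) = ((6 + (-2 - 3)**2)*(1 + 2*(6 + (-2 - 3)**2)))*4 = ((6 + (-5)**2)*(1 + 2*(6 + (-5)**2)))*4 = ((6 + 25)*(1 + 2*(6 + 25)))*4 = (31*(1 + 2*31))*4 = (31*(1 + 62))*4 = (31*63)*4 = 1953*4 = 7812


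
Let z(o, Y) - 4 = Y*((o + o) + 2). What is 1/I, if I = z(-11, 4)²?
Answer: 1/5776 ≈ 0.00017313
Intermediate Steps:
z(o, Y) = 4 + Y*(2 + 2*o) (z(o, Y) = 4 + Y*((o + o) + 2) = 4 + Y*(2*o + 2) = 4 + Y*(2 + 2*o))
I = 5776 (I = (4 + 2*4 + 2*4*(-11))² = (4 + 8 - 88)² = (-76)² = 5776)
1/I = 1/5776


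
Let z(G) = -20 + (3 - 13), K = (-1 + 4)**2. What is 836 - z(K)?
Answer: 866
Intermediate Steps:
K = 9 (K = 3**2 = 9)
z(G) = -30 (z(G) = -20 - 10 = -30)
836 - z(K) = 836 - 1*(-30) = 836 + 30 = 866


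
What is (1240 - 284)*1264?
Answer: 1208384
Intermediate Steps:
(1240 - 284)*1264 = 956*1264 = 1208384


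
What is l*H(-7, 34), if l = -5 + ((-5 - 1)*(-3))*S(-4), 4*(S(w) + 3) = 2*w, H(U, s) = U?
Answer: 665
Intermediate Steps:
S(w) = -3 + w/2 (S(w) = -3 + (2*w)/4 = -3 + w/2)
l = -95 (l = -5 + ((-5 - 1)*(-3))*(-3 + (½)*(-4)) = -5 + (-6*(-3))*(-3 - 2) = -5 + 18*(-5) = -5 - 90 = -95)
l*H(-7, 34) = -95*(-7) = 665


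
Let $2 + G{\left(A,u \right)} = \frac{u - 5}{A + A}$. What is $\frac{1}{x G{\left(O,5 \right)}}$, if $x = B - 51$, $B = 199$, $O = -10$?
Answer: $- \frac{1}{296} \approx -0.0033784$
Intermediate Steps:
$x = 148$ ($x = 199 - 51 = 148$)
$G{\left(A,u \right)} = -2 + \frac{-5 + u}{2 A}$ ($G{\left(A,u \right)} = -2 + \frac{u - 5}{A + A} = -2 + \frac{-5 + u}{2 A}$)
$\frac{1}{x G{\left(O,5 \right)}} = \frac{1}{148 \frac{-5 + 5 - -40}{2 \left(-10\right)}} = \frac{1}{148 \cdot \frac{1}{2} \left(- \frac{1}{10}\right) \left(-5 + 5 + 40\right)} = \frac{1}{148 \cdot \frac{1}{2} \left(- \frac{1}{10}\right) 40} = \frac{1}{148 \left(-2\right)} = \frac{1}{-296} = - \frac{1}{296}$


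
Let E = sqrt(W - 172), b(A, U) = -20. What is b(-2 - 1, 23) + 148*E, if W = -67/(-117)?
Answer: -20 + 148*I*sqrt(260741)/39 ≈ -20.0 + 1937.8*I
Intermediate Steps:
W = 67/117 (W = -67*(-1/117) = 67/117 ≈ 0.57265)
E = I*sqrt(260741)/39 (E = sqrt(67/117 - 172) = sqrt(-20057/117) = I*sqrt(260741)/39 ≈ 13.093*I)
b(-2 - 1, 23) + 148*E = -20 + 148*(I*sqrt(260741)/39) = -20 + 148*I*sqrt(260741)/39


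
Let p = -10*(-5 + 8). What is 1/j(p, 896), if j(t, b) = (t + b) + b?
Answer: 1/1762 ≈ 0.00056754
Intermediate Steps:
p = -30 (p = -10*3 = -30)
j(t, b) = t + 2*b (j(t, b) = (b + t) + b = t + 2*b)
1/j(p, 896) = 1/(-30 + 2*896) = 1/(-30 + 1792) = 1/1762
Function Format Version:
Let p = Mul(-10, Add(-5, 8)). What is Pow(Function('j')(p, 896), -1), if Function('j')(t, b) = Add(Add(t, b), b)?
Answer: Rational(1, 1762) ≈ 0.00056754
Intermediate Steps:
p = -30 (p = Mul(-10, 3) = -30)
Function('j')(t, b) = Add(t, Mul(2, b)) (Function('j')(t, b) = Add(Add(b, t), b) = Add(t, Mul(2, b)))
Pow(Function('j')(p, 896), -1) = Pow(Add(-30, Mul(2, 896)), -1) = Pow(Add(-30, 1792), -1) = Pow(1762, -1) = Rational(1, 1762)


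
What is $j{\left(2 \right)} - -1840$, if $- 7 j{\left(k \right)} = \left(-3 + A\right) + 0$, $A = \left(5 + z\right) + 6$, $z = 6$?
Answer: $1838$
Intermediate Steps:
$A = 17$ ($A = \left(5 + 6\right) + 6 = 11 + 6 = 17$)
$j{\left(k \right)} = -2$ ($j{\left(k \right)} = - \frac{\left(-3 + 17\right) + 0}{7} = - \frac{14 + 0}{7} = \left(- \frac{1}{7}\right) 14 = -2$)
$j{\left(2 \right)} - -1840 = -2 - -1840 = -2 + 1840 = 1838$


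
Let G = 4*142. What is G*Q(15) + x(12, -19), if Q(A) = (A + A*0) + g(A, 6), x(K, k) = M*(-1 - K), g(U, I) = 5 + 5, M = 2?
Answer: 14174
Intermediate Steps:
g(U, I) = 10
G = 568
x(K, k) = -2 - 2*K (x(K, k) = 2*(-1 - K) = -2 - 2*K)
Q(A) = 10 + A (Q(A) = (A + A*0) + 10 = (A + 0) + 10 = A + 10 = 10 + A)
G*Q(15) + x(12, -19) = 568*(10 + 15) + (-2 - 2*12) = 568*25 + (-2 - 24) = 14200 - 26 = 14174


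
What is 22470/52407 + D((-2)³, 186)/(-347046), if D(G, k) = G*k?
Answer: 437561402/1010424429 ≈ 0.43305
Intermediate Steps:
22470/52407 + D((-2)³, 186)/(-347046) = 22470/52407 + ((-2)³*186)/(-347046) = 22470*(1/52407) - 8*186*(-1/347046) = 7490/17469 - 1488*(-1/347046) = 7490/17469 + 248/57841 = 437561402/1010424429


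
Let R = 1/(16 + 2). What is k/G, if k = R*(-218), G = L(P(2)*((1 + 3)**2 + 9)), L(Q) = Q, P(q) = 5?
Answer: -109/1125 ≈ -0.096889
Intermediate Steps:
R = 1/18 ≈ 0.055556
G = 125 (G = 5*((1 + 3)**2 + 9) = 5*(4**2 + 9) = 5*(16 + 9) = 5*25 = 125)
k = -109/9 (k = (1/18)*(-218) = -109/9 ≈ -12.111)
k/G = -109/9/125 = -109/9*1/125 = -109/1125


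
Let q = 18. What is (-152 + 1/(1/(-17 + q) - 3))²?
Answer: 93025/4 ≈ 23256.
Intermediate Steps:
(-152 + 1/(1/(-17 + q) - 3))² = (-152 + 1/(1/(-17 + 18) - 3))² = (-152 + 1/(1/1 - 3))² = (-152 + 1/(1 - 3))² = (-152 + 1/(-2))² = (-152 - ½)² = (-305/2)² = 93025/4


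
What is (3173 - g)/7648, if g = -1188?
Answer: 4361/7648 ≈ 0.57021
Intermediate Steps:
(3173 - g)/7648 = (3173 - 1*(-1188))/7648 = (3173 + 1188)*(1/7648) = 4361*(1/7648) = 4361/7648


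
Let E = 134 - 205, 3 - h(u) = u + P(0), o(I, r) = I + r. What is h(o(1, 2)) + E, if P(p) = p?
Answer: -71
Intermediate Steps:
h(u) = 3 - u (h(u) = 3 - (u + 0) = 3 - u)
E = -71
h(o(1, 2)) + E = (3 - (1 + 2)) - 71 = (3 - 1*3) - 71 = (3 - 3) - 71 = 0 - 71 = -71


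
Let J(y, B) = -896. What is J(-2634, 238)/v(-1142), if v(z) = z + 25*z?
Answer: 224/7423 ≈ 0.030176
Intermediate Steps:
v(z) = 26*z
J(-2634, 238)/v(-1142) = -896/(26*(-1142)) = -896/(-29692) = -896*(-1/29692) = 224/7423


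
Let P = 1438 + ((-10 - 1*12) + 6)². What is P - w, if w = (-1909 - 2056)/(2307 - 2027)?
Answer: 95657/56 ≈ 1708.2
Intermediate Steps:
w = -793/56 (w = -3965/280 = -3965*1/280 = -793/56 ≈ -14.161)
P = 1694 (P = 1438 + ((-10 - 12) + 6)² = 1438 + (-22 + 6)² = 1438 + (-16)² = 1438 + 256 = 1694)
P - w = 1694 - 1*(-793/56) = 1694 + 793/56 = 95657/56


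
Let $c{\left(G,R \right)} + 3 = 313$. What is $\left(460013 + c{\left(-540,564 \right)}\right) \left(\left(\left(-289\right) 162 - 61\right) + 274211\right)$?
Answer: $104646148236$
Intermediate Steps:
$c{\left(G,R \right)} = 310$ ($c{\left(G,R \right)} = -3 + 313 = 310$)
$\left(460013 + c{\left(-540,564 \right)}\right) \left(\left(\left(-289\right) 162 - 61\right) + 274211\right) = \left(460013 + 310\right) \left(\left(\left(-289\right) 162 - 61\right) + 274211\right) = 460323 \left(\left(-46818 - 61\right) + 274211\right) = 460323 \left(-46879 + 274211\right) = 460323 \cdot 227332 = 104646148236$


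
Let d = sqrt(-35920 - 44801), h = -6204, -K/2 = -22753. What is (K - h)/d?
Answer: -51710*I*sqrt(8969)/26907 ≈ -182.0*I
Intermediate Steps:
K = 45506 (K = -2*(-22753) = 45506)
d = 3*I*sqrt(8969) (d = sqrt(-80721) = 3*I*sqrt(8969) ≈ 284.11*I)
(K - h)/d = (45506 - 1*(-6204))/((3*I*sqrt(8969))) = (45506 + 6204)*(-I*sqrt(8969)/26907) = 51710*(-I*sqrt(8969)/26907) = -51710*I*sqrt(8969)/26907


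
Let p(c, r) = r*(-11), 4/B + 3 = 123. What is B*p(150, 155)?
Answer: -341/6 ≈ -56.833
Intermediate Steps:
B = 1/30 (B = 4/(-3 + 123) = 4/120 = 4*(1/120) = 1/30 ≈ 0.033333)
p(c, r) = -11*r
B*p(150, 155) = (-11*155)/30 = (1/30)*(-1705) = -341/6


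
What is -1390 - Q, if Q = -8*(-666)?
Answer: -6718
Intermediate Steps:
Q = 5328
-1390 - Q = -1390 - 1*5328 = -1390 - 5328 = -6718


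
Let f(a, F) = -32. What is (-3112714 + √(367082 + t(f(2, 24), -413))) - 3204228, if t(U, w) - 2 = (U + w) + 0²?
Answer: -6316942 + √366639 ≈ -6.3163e+6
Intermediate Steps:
t(U, w) = 2 + U + w (t(U, w) = 2 + ((U + w) + 0²) = 2 + ((U + w) + 0) = 2 + (U + w) = 2 + U + w)
(-3112714 + √(367082 + t(f(2, 24), -413))) - 3204228 = (-3112714 + √(367082 + (2 - 32 - 413))) - 3204228 = (-3112714 + √(367082 - 443)) - 3204228 = (-3112714 + √366639) - 3204228 = -6316942 + √366639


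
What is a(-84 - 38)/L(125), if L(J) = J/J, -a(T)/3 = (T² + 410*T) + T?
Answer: 105774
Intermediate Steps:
a(T) = -1233*T - 3*T² (a(T) = -3*((T² + 410*T) + T) = -3*(T² + 411*T) = -1233*T - 3*T²)
L(J) = 1
a(-84 - 38)/L(125) = -3*(-84 - 38)*(411 + (-84 - 38))/1 = -3*(-122)*(411 - 122)*1 = -3*(-122)*289*1 = 105774*1 = 105774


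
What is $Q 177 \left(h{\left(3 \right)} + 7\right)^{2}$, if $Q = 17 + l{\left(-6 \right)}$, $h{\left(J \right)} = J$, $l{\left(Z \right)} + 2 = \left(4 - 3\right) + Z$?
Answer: $177000$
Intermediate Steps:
$l{\left(Z \right)} = -1 + Z$ ($l{\left(Z \right)} = -2 + \left(\left(4 - 3\right) + Z\right) = -2 + \left(1 + Z\right) = -1 + Z$)
$Q = 10$ ($Q = 17 - 7 = 10$)
$Q 177 \left(h{\left(3 \right)} + 7\right)^{2} = 10 \cdot 177 \left(3 + 7\right)^{2} = 1770 \cdot 10^{2} = 1770 \cdot 100 = 177000$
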